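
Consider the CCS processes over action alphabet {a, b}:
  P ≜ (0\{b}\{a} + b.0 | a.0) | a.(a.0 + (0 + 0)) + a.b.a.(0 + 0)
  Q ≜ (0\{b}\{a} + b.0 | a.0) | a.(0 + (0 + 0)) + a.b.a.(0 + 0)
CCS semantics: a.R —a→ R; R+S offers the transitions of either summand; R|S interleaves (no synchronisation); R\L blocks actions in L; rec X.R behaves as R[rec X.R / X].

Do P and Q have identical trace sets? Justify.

LTS(P): 15 reachable states
  u0 = (0\{b}\{a} + b.0 | a.0) | a.(a.0 + (0 + 0)) + a.b.a.(0 + 0) :: --a--▸ u1, --a--▸ u2, --a--▸ u3, --b--▸ u4
  u1 = (0\{b}\{a} + b.0 | a.0) | (a.0 + (0 + 0)) :: --a--▸ u5, --a--▸ u6, --b--▸ u7
  u2 = b.0 | 0 | a.(a.0 + (0 + 0)) :: --a--▸ u6, --b--▸ u8
  u3 = b.a.(0 + 0) :: --b--▸ u9
  u4 = 0 | a.0 | a.(a.0 + (0 + 0)) :: --a--▸ u7, --a--▸ u8
  u5 = (0\{b}\{a} + b.0 | a.0) | 0 :: --a--▸ u10, --b--▸ u11
  u6 = b.0 | 0 | (a.0 + (0 + 0)) :: --a--▸ u10, --b--▸ u12
  u7 = 0 | a.0 | (a.0 + (0 + 0)) :: --a--▸ u11, --a--▸ u12
  u8 = 0 | 0 | a.(a.0 + (0 + 0)) :: --a--▸ u12
  u9 = a.(0 + 0) :: --a--▸ u13
  u10 = b.0 | 0 | 0 :: --b--▸ u14
  u11 = 0 | a.0 | 0 :: --a--▸ u14
  u12 = 0 | 0 | (a.0 + (0 + 0)) :: --a--▸ u14
  u13 = 0 + 0 :: (no moves)
  u14 = 0 | 0 | 0 :: (no moves)
LTS(Q): 11 reachable states
  v0 = (0\{b}\{a} + b.0 | a.0) | a.(0 + (0 + 0)) + a.b.a.(0 + 0) :: --a--▸ v1, --a--▸ v2, --a--▸ v3, --b--▸ v4
  v1 = (0\{b}\{a} + b.0 | a.0) | (0 + (0 + 0)) :: --a--▸ v5, --b--▸ v6
  v2 = b.0 | 0 | a.(0 + (0 + 0)) :: --a--▸ v5, --b--▸ v7
  v3 = b.a.(0 + 0) :: --b--▸ v8
  v4 = 0 | a.0 | a.(0 + (0 + 0)) :: --a--▸ v6, --a--▸ v7
  v5 = b.0 | 0 | (0 + (0 + 0)) :: --b--▸ v9
  v6 = 0 | a.0 | (0 + (0 + 0)) :: --a--▸ v9
  v7 = 0 | 0 | a.(0 + (0 + 0)) :: --a--▸ v9
  v8 = a.(0 + 0) :: --a--▸ v10
  v9 = 0 | 0 | (0 + (0 + 0)) :: (no moves)
  v10 = 0 + 0 :: (no moves)
Run σ = ⟨aaa⟩ on P: start {u0}
  after a @ step 1: {u1, u2, u3}
  after a @ step 2: {u5, u6}
  after a @ step 3: {u10}
  ✓ P
Run σ = ⟨aaa⟩ on Q: start {v0}
  after a @ step 1: {v1, v2, v3}
  after a @ step 2: {v5}
  after a @ step 3: no successor for Q

traces(P) ≠ traces(Q) — witness ⟨aaa⟩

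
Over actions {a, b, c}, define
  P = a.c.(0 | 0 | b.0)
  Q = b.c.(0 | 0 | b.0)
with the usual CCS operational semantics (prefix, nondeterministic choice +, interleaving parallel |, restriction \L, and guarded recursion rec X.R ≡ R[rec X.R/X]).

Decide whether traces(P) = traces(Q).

NO — witness ⟨a⟩

P's transition system — 4 states:
  s0 = a.c.(0 | 0 | b.0) ⊢ —a→ s1
  s1 = c.(0 | 0 | b.0) ⊢ —c→ s2
  s2 = 0 | 0 | b.0 ⊢ —b→ s3
  s3 = 0 | 0 | 0 ⊢ deadlocked
Q's transition system — 4 states:
  t0 = b.c.(0 | 0 | b.0) ⊢ —b→ t1
  t1 = c.(0 | 0 | b.0) ⊢ —c→ t2
  t2 = 0 | 0 | b.0 ⊢ —b→ t3
  t3 = 0 | 0 | 0 ⊢ deadlocked
Trace ⟨a⟩ through P, begin at {s0}:
  step 1 (a): {s1}
  P completes σ.
Trace ⟨a⟩ through Q, begin at {t0}:
  step 1 (a): ∅ (Q stuck)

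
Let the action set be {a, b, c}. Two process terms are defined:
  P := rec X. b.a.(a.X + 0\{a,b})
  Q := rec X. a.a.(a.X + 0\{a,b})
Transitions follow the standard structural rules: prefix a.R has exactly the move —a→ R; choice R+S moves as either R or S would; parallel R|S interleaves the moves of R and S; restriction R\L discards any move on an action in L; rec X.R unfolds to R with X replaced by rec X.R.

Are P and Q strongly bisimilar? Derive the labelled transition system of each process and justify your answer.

Reachable graph of P (3 states):
  s0 = rec X. b.a.(a.X + 0\{a,b}) → —b→ s1
  s1 = a.(a.(rec X. b.a.(a.X + 0\{a,b})) + 0\{a,b}) → —a→ s2
  s2 = a.(rec X. b.a.(a.X + 0\{a,b})) + 0\{a,b} → —a→ s0
Reachable graph of Q (3 states):
  t0 = rec X. a.a.(a.X + 0\{a,b}) → —a→ t1
  t1 = a.(a.(rec X. a.a.(a.X + 0\{a,b})) + 0\{a,b}) → —a→ t2
  t2 = a.(rec X. a.a.(a.X + 0\{a,b})) + 0\{a,b} → —a→ t0
Partition-refinement fixed point:
  B0 = {s0}
  B1 = {s1}
  B2 = {s2}
  B3 = {t0, t1, t2}
s0 ∈ B0, t0 ∈ B3 → different blocks

not bisimilar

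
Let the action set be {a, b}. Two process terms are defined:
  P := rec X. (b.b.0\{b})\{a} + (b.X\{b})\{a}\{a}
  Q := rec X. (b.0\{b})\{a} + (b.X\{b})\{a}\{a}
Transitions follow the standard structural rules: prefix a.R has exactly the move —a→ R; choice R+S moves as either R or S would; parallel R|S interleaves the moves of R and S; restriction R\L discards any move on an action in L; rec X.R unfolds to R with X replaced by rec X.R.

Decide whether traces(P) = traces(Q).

NO — witness ⟨bb⟩

Reachable graph of P (4 states):
  s0 = rec X. (b.b.0\{b})\{a} + (b.X\{b})\{a}\{a} ⊢ ··b··> s1, ··b··> s2
  s1 = (b.0\{b})\{a} ⊢ ··b··> s3
  s2 = (rec X. (b.b.0\{b})\{a} + (b.X\{b})\{a}\{a})\{b}\{a}\{a} ⊢ ·
  s3 = 0\{b}\{a} ⊢ ·
Reachable graph of Q (3 states):
  t0 = rec X. (b.0\{b})\{a} + (b.X\{b})\{a}\{a} ⊢ ··b··> t1, ··b··> t2
  t1 = (rec X. (b.0\{b})\{a} + (b.X\{b})\{a}\{a})\{b}\{a}\{a} ⊢ ·
  t2 = 0\{b}\{a} ⊢ ·
Executing bb from P (initial set {s0}):
  after b @ step 1: {s1, s2}
  after b @ step 2: {s3}
  ✓ P
Executing bb from Q (initial set {t0}):
  after b @ step 1: {t1, t2}
  after b @ step 2: ∅  — Q cannot continue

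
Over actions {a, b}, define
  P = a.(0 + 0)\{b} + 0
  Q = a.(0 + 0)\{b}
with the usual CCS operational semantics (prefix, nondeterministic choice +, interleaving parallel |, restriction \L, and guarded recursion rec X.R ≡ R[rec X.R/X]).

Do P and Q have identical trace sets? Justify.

trace-equivalent

Reachable graph of P (2 states):
  u0 = a.(0 + 0)\{b} + 0 :: ··a··> u1
  u1 = (0 + 0)\{b} :: deadlocked
Reachable graph of Q (2 states):
  v0 = a.(0 + 0)\{b} :: ··a··> v1
  v1 = (0 + 0)\{b} :: deadlocked
Partition-refinement fixed point:
  B0 = {u0, v0}
  B1 = {u1, v1}
u0 ∈ B0, v0 ∈ B0 → same block
Bisimilar ⇒ trace-equivalent.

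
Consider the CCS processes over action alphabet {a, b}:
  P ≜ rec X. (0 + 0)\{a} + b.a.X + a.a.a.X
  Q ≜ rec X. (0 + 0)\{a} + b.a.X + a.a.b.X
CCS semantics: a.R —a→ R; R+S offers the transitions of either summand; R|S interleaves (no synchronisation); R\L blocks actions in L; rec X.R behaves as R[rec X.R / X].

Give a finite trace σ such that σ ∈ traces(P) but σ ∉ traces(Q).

P's transition system — 3 states:
  u0 = rec X. (0 + 0)\{a} + b.a.X + a.a.a.X | -a-> u1, -b-> u2
  u1 = a.a.(rec X. (0 + 0)\{a} + b.a.X + a.a.a.X) | -a-> u2
  u2 = a.(rec X. (0 + 0)\{a} + b.a.X + a.a.a.X) | -a-> u0
Q's transition system — 4 states:
  v0 = rec X. (0 + 0)\{a} + b.a.X + a.a.b.X | -a-> v1, -b-> v2
  v1 = a.b.(rec X. (0 + 0)\{a} + b.a.X + a.a.b.X) | -a-> v3
  v2 = a.(rec X. (0 + 0)\{a} + b.a.X + a.a.b.X) | -a-> v0
  v3 = b.(rec X. (0 + 0)\{a} + b.a.X + a.a.b.X) | -b-> v0
Run σ = ⟨aaa⟩ on P: start {u0}
  [1] a ⇒ {u1}
  [2] a ⇒ {u2}
  [3] a ⇒ {u0}
  — P admits the full trace.
Run σ = ⟨aaa⟩ on Q: start {v0}
  [1] a ⇒ {v1}
  [2] a ⇒ {v3}
  [3] a ⇒ no successor for Q

aaa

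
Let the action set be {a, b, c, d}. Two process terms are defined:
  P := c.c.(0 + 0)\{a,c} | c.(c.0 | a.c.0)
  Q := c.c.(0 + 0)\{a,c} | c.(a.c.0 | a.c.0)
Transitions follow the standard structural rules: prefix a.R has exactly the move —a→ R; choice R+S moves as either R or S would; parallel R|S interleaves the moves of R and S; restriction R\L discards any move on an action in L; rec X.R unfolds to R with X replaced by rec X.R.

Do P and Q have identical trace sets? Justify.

NO — witness ⟨cccc⟩

LTS(P): 21 reachable states
  s0 = c.c.(0 + 0)\{a,c} | c.(c.0 | a.c.0) | ··c··> s1, ··c··> s2
  s1 = c.(0 + 0)\{a,c} | c.(c.0 | a.c.0) | ··c··> s3, ··c··> s4
  s2 = c.c.(0 + 0)\{a,c} | (c.0 | a.c.0) | ··a··> s5, ··c··> s4, ··c··> s6
  s3 = (0 + 0)\{a,c} | c.(c.0 | a.c.0) | ··c··> s7
  s4 = c.(0 + 0)\{a,c} | (c.0 | a.c.0) | ··a··> s8, ··c··> s7, ··c··> s9
  s5 = c.c.(0 + 0)\{a,c} | (c.0 | c.0) | ··c··> s10, ··c··> s11, ··c··> s8
  s6 = c.c.(0 + 0)\{a,c} | (0 | a.c.0) | ··a··> s10, ··c··> s9
  s7 = (0 + 0)\{a,c} | (c.0 | a.c.0) | ··a··> s12, ··c··> s13
  s8 = c.(0 + 0)\{a,c} | (c.0 | c.0) | ··c··> s12, ··c··> s14, ··c··> s15
  s9 = c.(0 + 0)\{a,c} | (0 | a.c.0) | ··a··> s14, ··c··> s13
  s10 = c.c.(0 + 0)\{a,c} | (0 | c.0) | ··c··> s14, ··c··> s16
  s11 = c.c.(0 + 0)\{a,c} | (c.0 | 0) | ··c··> s15, ··c··> s16
  s12 = (0 + 0)\{a,c} | (c.0 | c.0) | ··c··> s17, ··c··> s18
  s13 = (0 + 0)\{a,c} | (0 | a.c.0) | ··a··> s17
  s14 = c.(0 + 0)\{a,c} | (0 | c.0) | ··c··> s17, ··c··> s19
  s15 = c.(0 + 0)\{a,c} | (c.0 | 0) | ··c··> s18, ··c··> s19
  s16 = c.c.(0 + 0)\{a,c} | (0 | 0) | ··c··> s19
  s17 = (0 + 0)\{a,c} | (0 | c.0) | ··c··> s20
  s18 = (0 + 0)\{a,c} | (c.0 | 0) | ··c··> s20
  s19 = c.(0 + 0)\{a,c} | (0 | 0) | ··c··> s20
  s20 = (0 + 0)\{a,c} | (0 | 0) | ∅
LTS(Q): 30 reachable states
  t0 = c.c.(0 + 0)\{a,c} | c.(a.c.0 | a.c.0) | ··c··> t1, ··c··> t2
  t1 = c.(0 + 0)\{a,c} | c.(a.c.0 | a.c.0) | ··c··> t3, ··c··> t4
  t2 = c.c.(0 + 0)\{a,c} | (a.c.0 | a.c.0) | ··a··> t5, ··a··> t6, ··c··> t4
  t3 = (0 + 0)\{a,c} | c.(a.c.0 | a.c.0) | ··c··> t7
  t4 = c.(0 + 0)\{a,c} | (a.c.0 | a.c.0) | ··a··> t8, ··a··> t9, ··c··> t7
  t5 = c.c.(0 + 0)\{a,c} | (a.c.0 | c.0) | ··a··> t10, ··c··> t11, ··c··> t8
  t6 = c.c.(0 + 0)\{a,c} | (c.0 | a.c.0) | ··a··> t10, ··c··> t12, ··c··> t9
  t7 = (0 + 0)\{a,c} | (a.c.0 | a.c.0) | ··a··> t13, ··a··> t14
  t8 = c.(0 + 0)\{a,c} | (a.c.0 | c.0) | ··a··> t15, ··c··> t13, ··c··> t16
  t9 = c.(0 + 0)\{a,c} | (c.0 | a.c.0) | ··a··> t15, ··c··> t14, ··c··> t17
  t10 = c.c.(0 + 0)\{a,c} | (c.0 | c.0) | ··c··> t15, ··c··> t18, ··c··> t19
  t11 = c.c.(0 + 0)\{a,c} | (a.c.0 | 0) | ··a··> t19, ··c··> t16
  t12 = c.c.(0 + 0)\{a,c} | (0 | a.c.0) | ··a··> t18, ··c··> t17
  t13 = (0 + 0)\{a,c} | (a.c.0 | c.0) | ··a··> t20, ··c··> t21
  t14 = (0 + 0)\{a,c} | (c.0 | a.c.0) | ··a··> t20, ··c··> t22
  t15 = c.(0 + 0)\{a,c} | (c.0 | c.0) | ··c··> t20, ··c··> t23, ··c··> t24
  t16 = c.(0 + 0)\{a,c} | (a.c.0 | 0) | ··a··> t24, ··c··> t21
  t17 = c.(0 + 0)\{a,c} | (0 | a.c.0) | ··a··> t23, ··c··> t22
  t18 = c.c.(0 + 0)\{a,c} | (0 | c.0) | ··c··> t23, ··c··> t25
  t19 = c.c.(0 + 0)\{a,c} | (c.0 | 0) | ··c··> t24, ··c··> t25
  t20 = (0 + 0)\{a,c} | (c.0 | c.0) | ··c··> t26, ··c··> t27
  t21 = (0 + 0)\{a,c} | (a.c.0 | 0) | ··a··> t27
  t22 = (0 + 0)\{a,c} | (0 | a.c.0) | ··a··> t26
  t23 = c.(0 + 0)\{a,c} | (0 | c.0) | ··c··> t26, ··c··> t28
  t24 = c.(0 + 0)\{a,c} | (c.0 | 0) | ··c··> t27, ··c··> t28
  t25 = c.c.(0 + 0)\{a,c} | (0 | 0) | ··c··> t28
  t26 = (0 + 0)\{a,c} | (0 | c.0) | ··c··> t29
  t27 = (0 + 0)\{a,c} | (c.0 | 0) | ··c··> t29
  t28 = c.(0 + 0)\{a,c} | (0 | 0) | ··c··> t29
  t29 = (0 + 0)\{a,c} | (0 | 0) | ∅
Trace ⟨cccc⟩ through P, begin at {s0}:
  step 1 (c): {s1, s2}
  step 2 (c): {s3, s4, s6}
  step 3 (c): {s7, s9}
  step 4 (c): {s13}
  — P admits the full trace.
Trace ⟨cccc⟩ through Q, begin at {t0}:
  step 1 (c): {t1, t2}
  step 2 (c): {t3, t4}
  step 3 (c): {t7}
  step 4 (c): ∅ (Q stuck)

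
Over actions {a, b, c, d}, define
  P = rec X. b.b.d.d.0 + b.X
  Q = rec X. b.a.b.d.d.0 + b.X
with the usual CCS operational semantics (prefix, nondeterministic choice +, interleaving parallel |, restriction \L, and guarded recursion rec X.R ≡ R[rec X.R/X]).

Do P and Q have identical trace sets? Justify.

NO — witness ⟨bbd⟩

P's transition system — 5 states:
  s0 = rec X. b.b.d.d.0 + b.X → --b--▸ s0, --b--▸ s1
  s1 = b.d.d.0 → --b--▸ s2
  s2 = d.d.0 → --d--▸ s3
  s3 = d.0 → --d--▸ s4
  s4 = 0 → deadlocked
Q's transition system — 6 states:
  t0 = rec X. b.a.b.d.d.0 + b.X → --b--▸ t0, --b--▸ t1
  t1 = a.b.d.d.0 → --a--▸ t2
  t2 = b.d.d.0 → --b--▸ t3
  t3 = d.d.0 → --d--▸ t4
  t4 = d.0 → --d--▸ t5
  t5 = 0 → deadlocked
Executing bbd from P (initial set {s0}):
  [1] b ⇒ {s0, s1}
  [2] b ⇒ {s0, s1, s2}
  [3] d ⇒ {s3}
  P completes σ.
Executing bbd from Q (initial set {t0}):
  [1] b ⇒ {t0, t1}
  [2] b ⇒ {t0, t1}
  [3] d ⇒ ∅  — Q cannot continue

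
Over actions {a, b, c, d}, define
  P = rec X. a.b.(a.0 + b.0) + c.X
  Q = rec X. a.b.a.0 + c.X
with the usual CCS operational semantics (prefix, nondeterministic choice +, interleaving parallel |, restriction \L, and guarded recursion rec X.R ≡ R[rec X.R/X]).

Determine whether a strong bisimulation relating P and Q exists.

LTS(P): 4 reachable states
  s0 = rec X. a.b.(a.0 + b.0) + c.X :: ··a··> s1, ··c··> s0
  s1 = b.(a.0 + b.0) :: ··b··> s2
  s2 = a.0 + b.0 :: ··a··> s3, ··b··> s3
  s3 = 0 :: stopped
LTS(Q): 4 reachable states
  t0 = rec X. a.b.a.0 + c.X :: ··a··> t1, ··c··> t0
  t1 = b.a.0 :: ··b··> t2
  t2 = a.0 :: ··a··> t3
  t3 = 0 :: stopped
Coarsest stable partition (strong bisimilarity classes):
  B0 = {s0}
  B1 = {s1}
  B2 = {s2}
  B3 = {s3, t3}
  B4 = {t0}
  B5 = {t1}
  B6 = {t2}
s0 ∈ B0, t0 ∈ B4 → different blocks

not bisimilar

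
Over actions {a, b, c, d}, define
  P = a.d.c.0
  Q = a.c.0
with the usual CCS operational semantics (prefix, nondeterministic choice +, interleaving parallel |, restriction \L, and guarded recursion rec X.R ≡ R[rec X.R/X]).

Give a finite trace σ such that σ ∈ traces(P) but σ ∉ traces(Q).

ad

P's transition system — 4 states:
  m0 = a.d.c.0 has moves =a=> m1
  m1 = d.c.0 has moves =d=> m2
  m2 = c.0 has moves =c=> m3
  m3 = 0 has moves stopped
Q's transition system — 3 states:
  n0 = a.c.0 has moves =a=> n1
  n1 = c.0 has moves =c=> n2
  n2 = 0 has moves stopped
Executing ad from P (initial set {m0}):
  [1] a ⇒ {m1}
  [2] d ⇒ {m2}
  P completes σ.
Executing ad from Q (initial set {n0}):
  [1] a ⇒ {n1}
  [2] d ⇒ no successor for Q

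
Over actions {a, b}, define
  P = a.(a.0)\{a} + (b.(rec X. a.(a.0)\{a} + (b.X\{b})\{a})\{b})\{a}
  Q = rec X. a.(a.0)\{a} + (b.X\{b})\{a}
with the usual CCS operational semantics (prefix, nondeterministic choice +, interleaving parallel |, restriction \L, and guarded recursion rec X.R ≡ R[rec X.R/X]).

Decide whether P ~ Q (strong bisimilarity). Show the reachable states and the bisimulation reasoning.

P ~ Q

P's transition system — 3 states:
  s0 = a.(a.0)\{a} + (b.(rec X. a.(a.0)\{a} + (b.X\{b})\{a})\{b})\{a} :: =a=> s1, =b=> s2
  s1 = (a.0)\{a} :: ∅
  s2 = (rec X. a.(a.0)\{a} + (b.X\{b})\{a})\{b}\{a} :: ∅
Q's transition system — 3 states:
  t0 = rec X. a.(a.0)\{a} + (b.X\{b})\{a} :: =a=> t1, =b=> t2
  t1 = (a.0)\{a} :: ∅
  t2 = (rec X. a.(a.0)\{a} + (b.X\{b})\{a})\{b}\{a} :: ∅
Coarsest stable partition (strong bisimilarity classes):
  B0 = {s0, t0}
  B1 = {s1, s2, t1, t2}
s0 ∈ B0, t0 ∈ B0 → same block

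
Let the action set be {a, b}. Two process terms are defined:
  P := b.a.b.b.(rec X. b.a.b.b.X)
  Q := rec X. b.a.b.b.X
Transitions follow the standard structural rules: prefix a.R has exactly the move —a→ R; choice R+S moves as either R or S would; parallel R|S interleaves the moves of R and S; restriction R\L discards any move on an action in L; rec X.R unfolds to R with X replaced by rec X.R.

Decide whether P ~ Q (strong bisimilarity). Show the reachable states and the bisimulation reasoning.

P ~ Q

Reachable graph of P (5 states):
  s0 = b.a.b.b.(rec X. b.a.b.b.X) ⊢ —b→ s1
  s1 = a.b.b.(rec X. b.a.b.b.X) ⊢ —a→ s2
  s2 = b.b.(rec X. b.a.b.b.X) ⊢ —b→ s3
  s3 = b.(rec X. b.a.b.b.X) ⊢ —b→ s4
  s4 = rec X. b.a.b.b.X ⊢ —b→ s1
Reachable graph of Q (4 states):
  t0 = rec X. b.a.b.b.X ⊢ —b→ t1
  t1 = a.b.b.(rec X. b.a.b.b.X) ⊢ —a→ t2
  t2 = b.b.(rec X. b.a.b.b.X) ⊢ —b→ t3
  t3 = b.(rec X. b.a.b.b.X) ⊢ —b→ t0
Coarsest stable partition (strong bisimilarity classes):
  B0 = {s0, s4, t0}
  B1 = {s1, t1}
  B2 = {s2, t2}
  B3 = {s3, t3}
s0 ∈ B0, t0 ∈ B0 → same block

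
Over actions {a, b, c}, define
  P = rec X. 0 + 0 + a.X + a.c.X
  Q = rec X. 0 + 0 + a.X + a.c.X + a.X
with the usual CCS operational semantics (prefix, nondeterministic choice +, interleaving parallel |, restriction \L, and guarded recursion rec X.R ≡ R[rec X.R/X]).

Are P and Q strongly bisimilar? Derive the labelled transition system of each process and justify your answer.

P's transition system — 2 states:
  u0 = rec X. 0 + 0 + a.X + a.c.X → —a→ u0, —a→ u1
  u1 = c.(rec X. 0 + 0 + a.X + a.c.X) → —c→ u0
Q's transition system — 2 states:
  v0 = rec X. 0 + 0 + a.X + a.c.X + a.X → —a→ v0, —a→ v1
  v1 = c.(rec X. 0 + 0 + a.X + a.c.X + a.X) → —c→ v0
Coarsest stable partition (strong bisimilarity classes):
  B0 = {u0, v0}
  B1 = {u1, v1}
u0 ∈ B0, v0 ∈ B0 → same block

P ~ Q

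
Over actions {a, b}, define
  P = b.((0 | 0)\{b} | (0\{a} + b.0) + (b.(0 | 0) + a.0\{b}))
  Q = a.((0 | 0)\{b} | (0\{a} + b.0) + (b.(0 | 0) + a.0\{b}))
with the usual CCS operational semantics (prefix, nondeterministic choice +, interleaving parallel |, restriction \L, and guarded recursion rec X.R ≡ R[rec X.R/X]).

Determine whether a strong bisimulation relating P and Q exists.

NO

Reachable graph of P (5 states):
  m0 = b.((0 | 0)\{b} | (0\{a} + b.0) + (b.(0 | 0) + a.0\{b})) has moves --b--▸ m1
  m1 = (0 | 0)\{b} | (0\{a} + b.0) + (b.(0 | 0) + a.0\{b}) has moves --a--▸ m2, --b--▸ m3, --b--▸ m4
  m2 = 0\{b} has moves ·
  m3 = (0 | 0)\{b} | 0 has moves ·
  m4 = 0 | 0 has moves ·
Reachable graph of Q (5 states):
  n0 = a.((0 | 0)\{b} | (0\{a} + b.0) + (b.(0 | 0) + a.0\{b})) has moves --a--▸ n1
  n1 = (0 | 0)\{b} | (0\{a} + b.0) + (b.(0 | 0) + a.0\{b}) has moves --a--▸ n2, --b--▸ n3, --b--▸ n4
  n2 = 0\{b} has moves ·
  n3 = (0 | 0)\{b} | 0 has moves ·
  n4 = 0 | 0 has moves ·
Bisimilarity quotient blocks:
  B0 = {m0}
  B1 = {m1, n1}
  B2 = {m2, m3, m4, n2, n3, n4}
  B3 = {n0}
m0 ∈ B0, n0 ∈ B3 → different blocks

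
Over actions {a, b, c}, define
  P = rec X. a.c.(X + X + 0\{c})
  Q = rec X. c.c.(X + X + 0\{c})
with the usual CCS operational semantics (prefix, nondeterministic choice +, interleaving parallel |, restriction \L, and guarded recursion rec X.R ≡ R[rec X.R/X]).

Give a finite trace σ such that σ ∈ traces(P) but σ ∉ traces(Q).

P's transition system — 3 states:
  u0 = rec X. a.c.(X + X + 0\{c}) has moves --a--▸ u1
  u1 = c.((rec X. a.c.(X + X + 0\{c})) + (rec X. a.c.(X + X + 0\{c})) + 0\{c}) has moves --c--▸ u2
  u2 = (rec X. a.c.(X + X + 0\{c})) + (rec X. a.c.(X + X + 0\{c})) + 0\{c} has moves --a--▸ u1
Q's transition system — 3 states:
  v0 = rec X. c.c.(X + X + 0\{c}) has moves --c--▸ v1
  v1 = c.((rec X. c.c.(X + X + 0\{c})) + (rec X. c.c.(X + X + 0\{c})) + 0\{c}) has moves --c--▸ v2
  v2 = (rec X. c.c.(X + X + 0\{c})) + (rec X. c.c.(X + X + 0\{c})) + 0\{c} has moves --c--▸ v1
Executing a from P (initial set {u0}):
  after a @ step 1: {u1}
  P completes σ.
Executing a from Q (initial set {v0}):
  after a @ step 1: ∅  — Q cannot continue

a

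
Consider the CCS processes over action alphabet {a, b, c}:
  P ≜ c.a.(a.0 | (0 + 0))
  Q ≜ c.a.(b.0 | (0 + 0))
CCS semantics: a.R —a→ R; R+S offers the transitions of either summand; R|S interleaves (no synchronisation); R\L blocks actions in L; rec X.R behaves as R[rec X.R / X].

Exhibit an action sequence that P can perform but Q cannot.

caa

P's transition system — 4 states:
  u0 = c.a.(a.0 | (0 + 0)) | -c-> u1
  u1 = a.(a.0 | (0 + 0)) | -a-> u2
  u2 = a.0 | (0 + 0) | -a-> u3
  u3 = 0 | (0 + 0) | (no moves)
Q's transition system — 4 states:
  v0 = c.a.(b.0 | (0 + 0)) | -c-> v1
  v1 = a.(b.0 | (0 + 0)) | -a-> v2
  v2 = b.0 | (0 + 0) | -b-> v3
  v3 = 0 | (0 + 0) | (no moves)
Run σ = ⟨caa⟩ on P: start {u0}
  step 1 (c): {u1}
  step 2 (a): {u2}
  step 3 (a): {u3}
  P completes σ.
Run σ = ⟨caa⟩ on Q: start {v0}
  step 1 (c): {v1}
  step 2 (a): {v2}
  step 3 (a): ∅  — Q cannot continue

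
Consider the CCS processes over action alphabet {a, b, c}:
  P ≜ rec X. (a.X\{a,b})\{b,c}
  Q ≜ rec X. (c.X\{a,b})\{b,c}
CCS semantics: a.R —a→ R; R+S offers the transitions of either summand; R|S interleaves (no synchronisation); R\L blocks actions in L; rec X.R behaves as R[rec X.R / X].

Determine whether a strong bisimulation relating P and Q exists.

Reachable graph of P (2 states):
  m0 = rec X. (a.X\{a,b})\{b,c} | ··a··> m1
  m1 = (rec X. (a.X\{a,b})\{b,c})\{a,b}\{b,c} | ·
Reachable graph of Q (1 states):
  n0 = rec X. (c.X\{a,b})\{b,c} | ·
Bisimilarity quotient blocks:
  B0 = {m0}
  B1 = {m1, n0}
m0 ∈ B0, n0 ∈ B1 → different blocks

NO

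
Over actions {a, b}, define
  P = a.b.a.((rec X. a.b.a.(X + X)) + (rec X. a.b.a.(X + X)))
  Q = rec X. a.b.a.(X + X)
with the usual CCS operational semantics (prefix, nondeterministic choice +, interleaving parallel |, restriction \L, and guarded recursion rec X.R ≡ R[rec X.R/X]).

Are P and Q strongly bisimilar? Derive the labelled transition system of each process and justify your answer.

bisimilar

LTS(P): 4 reachable states
  u0 = a.b.a.((rec X. a.b.a.(X + X)) + (rec X. a.b.a.(X + X))) | --a--▸ u1
  u1 = b.a.((rec X. a.b.a.(X + X)) + (rec X. a.b.a.(X + X))) | --b--▸ u2
  u2 = a.((rec X. a.b.a.(X + X)) + (rec X. a.b.a.(X + X))) | --a--▸ u3
  u3 = (rec X. a.b.a.(X + X)) + (rec X. a.b.a.(X + X)) | --a--▸ u1
LTS(Q): 4 reachable states
  v0 = rec X. a.b.a.(X + X) | --a--▸ v1
  v1 = b.a.((rec X. a.b.a.(X + X)) + (rec X. a.b.a.(X + X))) | --b--▸ v2
  v2 = a.((rec X. a.b.a.(X + X)) + (rec X. a.b.a.(X + X))) | --a--▸ v3
  v3 = (rec X. a.b.a.(X + X)) + (rec X. a.b.a.(X + X)) | --a--▸ v1
Partition-refinement fixed point:
  B0 = {u0, u3, v0, v3}
  B1 = {u1, v1}
  B2 = {u2, v2}
u0 ∈ B0, v0 ∈ B0 → same block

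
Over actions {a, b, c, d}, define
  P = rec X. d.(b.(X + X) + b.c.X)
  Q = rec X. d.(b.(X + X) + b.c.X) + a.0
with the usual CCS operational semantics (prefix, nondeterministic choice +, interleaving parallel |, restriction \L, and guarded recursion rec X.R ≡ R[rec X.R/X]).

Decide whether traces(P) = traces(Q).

LTS(P): 4 reachable states
  m0 = rec X. d.(b.(X + X) + b.c.X) :: -d-> m1
  m1 = b.((rec X. d.(b.(X + X) + b.c.X)) + (rec X. d.(b.(X + X) + b.c.X))) + b.c.(rec X. d.(b.(X + X) + b.c.X)) :: -b-> m2, -b-> m3
  m2 = (rec X. d.(b.(X + X) + b.c.X)) + (rec X. d.(b.(X + X) + b.c.X)) :: -d-> m1
  m3 = c.(rec X. d.(b.(X + X) + b.c.X)) :: -c-> m0
LTS(Q): 5 reachable states
  n0 = rec X. d.(b.(X + X) + b.c.X) + a.0 :: -a-> n1, -d-> n2
  n1 = 0 :: ·
  n2 = b.((rec X. d.(b.(X + X) + b.c.X) + a.0) + (rec X. d.(b.(X + X) + b.c.X) + a.0)) + b.c.(rec X. d.(b.(X + X) + b.c.X) + a.0) :: -b-> n3, -b-> n4
  n3 = (rec X. d.(b.(X + X) + b.c.X) + a.0) + (rec X. d.(b.(X + X) + b.c.X) + a.0) :: -a-> n1, -d-> n2
  n4 = c.(rec X. d.(b.(X + X) + b.c.X) + a.0) :: -c-> n0
Run σ = ⟨a⟩ on Q: start {n0}
  after a @ step 1: {n1}
  — Q admits the full trace.
Run σ = ⟨a⟩ on P: start {m0}
  after a @ step 1: no successor for P

NO — witness ⟨a⟩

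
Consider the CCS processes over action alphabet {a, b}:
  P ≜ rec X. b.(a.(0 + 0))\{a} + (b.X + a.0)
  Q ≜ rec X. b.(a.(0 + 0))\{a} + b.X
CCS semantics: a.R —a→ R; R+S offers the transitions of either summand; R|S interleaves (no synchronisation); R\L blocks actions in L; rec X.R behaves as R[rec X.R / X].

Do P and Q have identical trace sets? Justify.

NO — witness ⟨a⟩

Reachable graph of P (3 states):
  s0 = rec X. b.(a.(0 + 0))\{a} + (b.X + a.0) | --a--▸ s1, --b--▸ s0, --b--▸ s2
  s1 = 0 | ∅
  s2 = (a.(0 + 0))\{a} | ∅
Reachable graph of Q (2 states):
  t0 = rec X. b.(a.(0 + 0))\{a} + b.X | --b--▸ t0, --b--▸ t1
  t1 = (a.(0 + 0))\{a} | ∅
Run σ = ⟨a⟩ on P: start {s0}
  [1] a ⇒ {s1}
  ✓ P
Run σ = ⟨a⟩ on Q: start {t0}
  [1] a ⇒ ∅ (Q stuck)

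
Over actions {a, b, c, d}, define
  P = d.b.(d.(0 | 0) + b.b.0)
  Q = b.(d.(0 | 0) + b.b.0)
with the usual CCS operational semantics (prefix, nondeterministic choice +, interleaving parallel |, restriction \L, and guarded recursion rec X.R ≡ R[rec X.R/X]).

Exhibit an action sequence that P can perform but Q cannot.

P's transition system — 6 states:
  u0 = d.b.(d.(0 | 0) + b.b.0) has moves ··d··> u1
  u1 = b.(d.(0 | 0) + b.b.0) has moves ··b··> u2
  u2 = d.(0 | 0) + b.b.0 has moves ··b··> u3, ··d··> u4
  u3 = b.0 has moves ··b··> u5
  u4 = 0 | 0 has moves deadlocked
  u5 = 0 has moves deadlocked
Q's transition system — 5 states:
  v0 = b.(d.(0 | 0) + b.b.0) has moves ··b··> v1
  v1 = d.(0 | 0) + b.b.0 has moves ··b··> v2, ··d··> v3
  v2 = b.0 has moves ··b··> v4
  v3 = 0 | 0 has moves deadlocked
  v4 = 0 has moves deadlocked
Run σ = ⟨d⟩ on P: start {u0}
  step 1 (d): {u1}
  ✓ P
Run σ = ⟨d⟩ on Q: start {v0}
  step 1 (d): ∅ (Q stuck)

d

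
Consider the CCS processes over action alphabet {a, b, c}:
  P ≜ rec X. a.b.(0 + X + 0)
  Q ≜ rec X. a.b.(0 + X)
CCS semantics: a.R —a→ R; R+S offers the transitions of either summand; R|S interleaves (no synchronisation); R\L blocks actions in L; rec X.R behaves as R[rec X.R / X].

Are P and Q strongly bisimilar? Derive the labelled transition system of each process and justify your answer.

YES

LTS(P): 3 reachable states
  s0 = rec X. a.b.(0 + X + 0) ⊢ —a→ s1
  s1 = b.(0 + (rec X. a.b.(0 + X + 0)) + 0) ⊢ —b→ s2
  s2 = 0 + (rec X. a.b.(0 + X + 0)) + 0 ⊢ —a→ s1
LTS(Q): 3 reachable states
  t0 = rec X. a.b.(0 + X) ⊢ —a→ t1
  t1 = b.(0 + (rec X. a.b.(0 + X))) ⊢ —b→ t2
  t2 = 0 + (rec X. a.b.(0 + X)) ⊢ —a→ t1
Partition-refinement fixed point:
  B0 = {s0, s2, t0, t2}
  B1 = {s1, t1}
s0 ∈ B0, t0 ∈ B0 → same block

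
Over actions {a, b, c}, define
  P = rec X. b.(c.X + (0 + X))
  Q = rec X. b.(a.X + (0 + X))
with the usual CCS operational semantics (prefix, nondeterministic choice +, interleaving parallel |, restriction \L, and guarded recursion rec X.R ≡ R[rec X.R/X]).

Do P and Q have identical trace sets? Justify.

LTS(P): 2 reachable states
  m0 = rec X. b.(c.X + (0 + X)) has moves ··b··> m1
  m1 = c.(rec X. b.(c.X + (0 + X))) + (0 + (rec X. b.(c.X + (0 + X)))) has moves ··b··> m1, ··c··> m0
LTS(Q): 2 reachable states
  n0 = rec X. b.(a.X + (0 + X)) has moves ··b··> n1
  n1 = a.(rec X. b.(a.X + (0 + X))) + (0 + (rec X. b.(a.X + (0 + X)))) has moves ··a··> n0, ··b··> n1
Executing bc from P (initial set {m0}):
  [1] b ⇒ {m1}
  [2] c ⇒ {m0}
  P completes σ.
Executing bc from Q (initial set {n0}):
  [1] b ⇒ {n1}
  [2] c ⇒ no successor for Q

trace-distinct — witness ⟨bc⟩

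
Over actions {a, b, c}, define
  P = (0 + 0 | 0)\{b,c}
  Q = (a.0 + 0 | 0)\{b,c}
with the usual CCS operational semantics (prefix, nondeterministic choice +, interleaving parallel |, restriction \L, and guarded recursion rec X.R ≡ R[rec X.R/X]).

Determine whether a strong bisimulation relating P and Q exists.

LTS(P): 1 reachable states
  p0 = (0 + 0 | 0)\{b,c} → ·
LTS(Q): 2 reachable states
  q0 = (a.0 + 0 | 0)\{b,c} → =a=> q1
  q1 = 0\{b,c} → ·
Partition-refinement fixed point:
  B0 = {p0, q1}
  B1 = {q0}
p0 ∈ B0, q0 ∈ B1 → different blocks

NO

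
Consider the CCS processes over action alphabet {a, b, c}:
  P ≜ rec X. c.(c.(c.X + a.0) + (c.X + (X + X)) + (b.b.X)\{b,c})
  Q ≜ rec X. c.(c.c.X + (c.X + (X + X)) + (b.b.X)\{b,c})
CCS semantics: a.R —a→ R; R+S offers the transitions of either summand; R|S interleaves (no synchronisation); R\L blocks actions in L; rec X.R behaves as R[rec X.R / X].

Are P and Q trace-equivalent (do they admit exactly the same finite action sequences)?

traces(P) ≠ traces(Q) — witness ⟨cca⟩

P's transition system — 4 states:
  m0 = rec X. c.(c.(c.X + a.0) + (c.X + (X + X)) + (b.b.X)\{b,c}) :: =c=> m1
  m1 = c.(c.(rec X. c.(c.(c.X + a.0) + (c.X + (X + X)) + (b.b.X)\{b,c})) + a.0) + (c.(rec X. c.(c.(c.X + a.0) + (c.X + (X + X)) + (b.b.X)\{b,c})) + ((rec X. c.(c.(c.X + a.0) + (c.X + (X + X)) + (b.b.X)\{b,c})) + (rec X. c.(c.(c.X + a.0) + (c.X + (X + X)) + (b.b.X)\{b,c})))) + (b.b.(rec X. c.(c.(c.X + a.0) + (c.X + (X + X)) + (b.b.X)\{b,c})))\{b,c} :: =c=> m0, =c=> m1, =c=> m2
  m2 = c.(rec X. c.(c.(c.X + a.0) + (c.X + (X + X)) + (b.b.X)\{b,c})) + a.0 :: =a=> m3, =c=> m0
  m3 = 0 :: (no moves)
Q's transition system — 3 states:
  n0 = rec X. c.(c.c.X + (c.X + (X + X)) + (b.b.X)\{b,c}) :: =c=> n1
  n1 = c.c.(rec X. c.(c.c.X + (c.X + (X + X)) + (b.b.X)\{b,c})) + (c.(rec X. c.(c.c.X + (c.X + (X + X)) + (b.b.X)\{b,c})) + ((rec X. c.(c.c.X + (c.X + (X + X)) + (b.b.X)\{b,c})) + (rec X. c.(c.c.X + (c.X + (X + X)) + (b.b.X)\{b,c})))) + (b.b.(rec X. c.(c.c.X + (c.X + (X + X)) + (b.b.X)\{b,c})))\{b,c} :: =c=> n0, =c=> n1, =c=> n2
  n2 = c.(rec X. c.(c.c.X + (c.X + (X + X)) + (b.b.X)\{b,c})) :: =c=> n0
Run σ = ⟨cca⟩ on P: start {m0}
  step 1 (c): {m1}
  step 2 (c): {m0, m1, m2}
  step 3 (a): {m3}
  ✓ P
Run σ = ⟨cca⟩ on Q: start {n0}
  step 1 (c): {n1}
  step 2 (c): {n0, n1, n2}
  step 3 (a): ∅  — Q cannot continue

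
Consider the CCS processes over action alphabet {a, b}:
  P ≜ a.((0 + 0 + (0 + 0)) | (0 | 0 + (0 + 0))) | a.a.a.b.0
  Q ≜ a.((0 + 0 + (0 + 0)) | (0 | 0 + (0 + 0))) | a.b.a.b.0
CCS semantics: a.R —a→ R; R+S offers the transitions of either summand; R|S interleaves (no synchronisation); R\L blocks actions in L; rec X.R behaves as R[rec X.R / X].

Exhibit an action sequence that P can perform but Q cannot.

aaa

LTS(P): 10 reachable states
  u0 = a.((0 + 0 + (0 + 0)) | (0 | 0 + (0 + 0))) | a.a.a.b.0 has moves ··a··> u1, ··a··> u2
  u1 = (0 + 0 + (0 + 0)) | (0 | 0 + (0 + 0)) | a.a.a.b.0 has moves ··a··> u3
  u2 = a.((0 + 0 + (0 + 0)) | (0 | 0 + (0 + 0))) | a.a.b.0 has moves ··a··> u3, ··a··> u4
  u3 = (0 + 0 + (0 + 0)) | (0 | 0 + (0 + 0)) | a.a.b.0 has moves ··a··> u5
  u4 = a.((0 + 0 + (0 + 0)) | (0 | 0 + (0 + 0))) | a.b.0 has moves ··a··> u5, ··a··> u6
  u5 = (0 + 0 + (0 + 0)) | (0 | 0 + (0 + 0)) | a.b.0 has moves ··a··> u7
  u6 = a.((0 + 0 + (0 + 0)) | (0 | 0 + (0 + 0))) | b.0 has moves ··a··> u7, ··b··> u8
  u7 = (0 + 0 + (0 + 0)) | (0 | 0 + (0 + 0)) | b.0 has moves ··b··> u9
  u8 = a.((0 + 0 + (0 + 0)) | (0 | 0 + (0 + 0))) | 0 has moves ··a··> u9
  u9 = (0 + 0 + (0 + 0)) | (0 | 0 + (0 + 0)) | 0 has moves stopped
LTS(Q): 10 reachable states
  v0 = a.((0 + 0 + (0 + 0)) | (0 | 0 + (0 + 0))) | a.b.a.b.0 has moves ··a··> v1, ··a··> v2
  v1 = (0 + 0 + (0 + 0)) | (0 | 0 + (0 + 0)) | a.b.a.b.0 has moves ··a··> v3
  v2 = a.((0 + 0 + (0 + 0)) | (0 | 0 + (0 + 0))) | b.a.b.0 has moves ··a··> v3, ··b··> v4
  v3 = (0 + 0 + (0 + 0)) | (0 | 0 + (0 + 0)) | b.a.b.0 has moves ··b··> v5
  v4 = a.((0 + 0 + (0 + 0)) | (0 | 0 + (0 + 0))) | a.b.0 has moves ··a··> v5, ··a··> v6
  v5 = (0 + 0 + (0 + 0)) | (0 | 0 + (0 + 0)) | a.b.0 has moves ··a··> v7
  v6 = a.((0 + 0 + (0 + 0)) | (0 | 0 + (0 + 0))) | b.0 has moves ··a··> v7, ··b··> v8
  v7 = (0 + 0 + (0 + 0)) | (0 | 0 + (0 + 0)) | b.0 has moves ··b··> v9
  v8 = a.((0 + 0 + (0 + 0)) | (0 | 0 + (0 + 0))) | 0 has moves ··a··> v9
  v9 = (0 + 0 + (0 + 0)) | (0 | 0 + (0 + 0)) | 0 has moves stopped
Executing aaa from P (initial set {u0}):
  [1] a ⇒ {u1, u2}
  [2] a ⇒ {u3, u4}
  [3] a ⇒ {u5, u6}
  P completes σ.
Executing aaa from Q (initial set {v0}):
  [1] a ⇒ {v1, v2}
  [2] a ⇒ {v3}
  [3] a ⇒ ∅ (Q stuck)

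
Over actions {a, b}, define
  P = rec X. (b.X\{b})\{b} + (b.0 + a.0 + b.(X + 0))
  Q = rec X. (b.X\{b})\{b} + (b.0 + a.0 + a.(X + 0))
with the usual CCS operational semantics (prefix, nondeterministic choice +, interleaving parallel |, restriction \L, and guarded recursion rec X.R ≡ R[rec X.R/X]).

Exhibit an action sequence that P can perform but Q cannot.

P's transition system — 3 states:
  p0 = rec X. (b.X\{b})\{b} + (b.0 + a.0 + b.(X + 0)) → —a→ p1, —b→ p1, —b→ p2
  p1 = 0 → (no moves)
  p2 = (rec X. (b.X\{b})\{b} + (b.0 + a.0 + b.(X + 0))) + 0 → —a→ p1, —b→ p1, —b→ p2
Q's transition system — 3 states:
  q0 = rec X. (b.X\{b})\{b} + (b.0 + a.0 + a.(X + 0)) → —a→ q1, —a→ q2, —b→ q2
  q1 = (rec X. (b.X\{b})\{b} + (b.0 + a.0 + a.(X + 0))) + 0 → —a→ q1, —a→ q2, —b→ q2
  q2 = 0 → (no moves)
Run σ = ⟨ba⟩ on P: start {p0}
  [1] b ⇒ {p1, p2}
  [2] a ⇒ {p1}
  — P admits the full trace.
Run σ = ⟨ba⟩ on Q: start {q0}
  [1] b ⇒ {q2}
  [2] a ⇒ ∅ (Q stuck)

ba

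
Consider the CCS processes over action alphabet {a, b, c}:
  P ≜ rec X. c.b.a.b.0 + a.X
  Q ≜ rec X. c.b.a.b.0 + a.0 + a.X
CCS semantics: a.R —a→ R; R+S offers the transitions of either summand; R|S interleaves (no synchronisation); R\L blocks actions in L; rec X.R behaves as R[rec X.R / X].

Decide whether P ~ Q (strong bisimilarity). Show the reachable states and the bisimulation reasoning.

Reachable graph of P (5 states):
  s0 = rec X. c.b.a.b.0 + a.X :: --a--▸ s0, --c--▸ s1
  s1 = b.a.b.0 :: --b--▸ s2
  s2 = a.b.0 :: --a--▸ s3
  s3 = b.0 :: --b--▸ s4
  s4 = 0 :: (no moves)
Reachable graph of Q (5 states):
  t0 = rec X. c.b.a.b.0 + a.0 + a.X :: --a--▸ t0, --a--▸ t1, --c--▸ t2
  t1 = 0 :: (no moves)
  t2 = b.a.b.0 :: --b--▸ t3
  t3 = a.b.0 :: --a--▸ t4
  t4 = b.0 :: --b--▸ t1
Coarsest stable partition (strong bisimilarity classes):
  B0 = {s0}
  B1 = {s1, t2}
  B2 = {s2, t3}
  B3 = {s3, t4}
  B4 = {s4, t1}
  B5 = {t0}
s0 ∈ B0, t0 ∈ B5 → different blocks

not bisimilar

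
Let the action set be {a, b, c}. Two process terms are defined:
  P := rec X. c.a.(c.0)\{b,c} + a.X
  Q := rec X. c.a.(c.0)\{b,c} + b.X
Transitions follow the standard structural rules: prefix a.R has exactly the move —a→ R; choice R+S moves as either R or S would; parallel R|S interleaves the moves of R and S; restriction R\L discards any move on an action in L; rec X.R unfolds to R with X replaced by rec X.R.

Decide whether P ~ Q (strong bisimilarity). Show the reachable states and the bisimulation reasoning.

Reachable graph of P (3 states):
  p0 = rec X. c.a.(c.0)\{b,c} + a.X → -a-> p0, -c-> p1
  p1 = a.(c.0)\{b,c} → -a-> p2
  p2 = (c.0)\{b,c} → deadlocked
Reachable graph of Q (3 states):
  q0 = rec X. c.a.(c.0)\{b,c} + b.X → -b-> q0, -c-> q1
  q1 = a.(c.0)\{b,c} → -a-> q2
  q2 = (c.0)\{b,c} → deadlocked
Coarsest stable partition (strong bisimilarity classes):
  B0 = {p0}
  B1 = {p1, q1}
  B2 = {p2, q2}
  B3 = {q0}
p0 ∈ B0, q0 ∈ B3 → different blocks

not bisimilar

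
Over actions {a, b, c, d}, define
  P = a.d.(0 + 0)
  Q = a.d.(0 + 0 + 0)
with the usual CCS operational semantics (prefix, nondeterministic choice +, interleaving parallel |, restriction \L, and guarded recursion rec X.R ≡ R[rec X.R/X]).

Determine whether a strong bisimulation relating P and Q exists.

P ~ Q

P's transition system — 3 states:
  u0 = a.d.(0 + 0) :: --a--▸ u1
  u1 = d.(0 + 0) :: --d--▸ u2
  u2 = 0 + 0 :: stopped
Q's transition system — 3 states:
  v0 = a.d.(0 + 0 + 0) :: --a--▸ v1
  v1 = d.(0 + 0 + 0) :: --d--▸ v2
  v2 = 0 + 0 + 0 :: stopped
Coarsest stable partition (strong bisimilarity classes):
  B0 = {u0, v0}
  B1 = {u1, v1}
  B2 = {u2, v2}
u0 ∈ B0, v0 ∈ B0 → same block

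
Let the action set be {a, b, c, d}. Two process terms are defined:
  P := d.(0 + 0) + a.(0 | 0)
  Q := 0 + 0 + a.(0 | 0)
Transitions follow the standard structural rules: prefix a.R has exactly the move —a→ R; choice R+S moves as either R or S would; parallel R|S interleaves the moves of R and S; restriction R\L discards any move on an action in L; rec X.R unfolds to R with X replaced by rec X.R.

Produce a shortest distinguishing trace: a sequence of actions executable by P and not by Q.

d

Reachable graph of P (3 states):
  u0 = d.(0 + 0) + a.(0 | 0) | -a-> u1, -d-> u2
  u1 = 0 | 0 | deadlocked
  u2 = 0 + 0 | deadlocked
Reachable graph of Q (2 states):
  v0 = 0 + 0 + a.(0 | 0) | -a-> v1
  v1 = 0 | 0 | deadlocked
Run σ = ⟨d⟩ on P: start {u0}
  step 1 (d): {u2}
  — P admits the full trace.
Run σ = ⟨d⟩ on Q: start {v0}
  step 1 (d): ∅ (Q stuck)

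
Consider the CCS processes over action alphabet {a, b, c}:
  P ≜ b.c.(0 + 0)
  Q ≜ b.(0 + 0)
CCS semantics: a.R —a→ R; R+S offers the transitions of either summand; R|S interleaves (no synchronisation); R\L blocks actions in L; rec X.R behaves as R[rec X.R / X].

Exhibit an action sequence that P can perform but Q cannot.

LTS(P): 3 reachable states
  s0 = b.c.(0 + 0) has moves -b-> s1
  s1 = c.(0 + 0) has moves -c-> s2
  s2 = 0 + 0 has moves ∅
LTS(Q): 2 reachable states
  t0 = b.(0 + 0) has moves -b-> t1
  t1 = 0 + 0 has moves ∅
Executing bc from P (initial set {s0}):
  step 1 (b): {s1}
  step 2 (c): {s2}
  P completes σ.
Executing bc from Q (initial set {t0}):
  step 1 (b): {t1}
  step 2 (c): no successor for Q

bc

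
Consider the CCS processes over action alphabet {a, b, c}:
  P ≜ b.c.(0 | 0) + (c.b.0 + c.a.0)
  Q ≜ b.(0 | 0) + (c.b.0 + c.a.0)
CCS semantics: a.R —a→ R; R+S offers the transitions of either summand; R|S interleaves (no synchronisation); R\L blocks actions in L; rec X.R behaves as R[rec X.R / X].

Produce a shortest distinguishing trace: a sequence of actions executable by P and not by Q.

Reachable graph of P (6 states):
  m0 = b.c.(0 | 0) + (c.b.0 + c.a.0) :: —b→ m1, —c→ m2, —c→ m3
  m1 = c.(0 | 0) :: —c→ m4
  m2 = a.0 :: —a→ m5
  m3 = b.0 :: —b→ m5
  m4 = 0 | 0 :: ·
  m5 = 0 :: ·
Reachable graph of Q (5 states):
  n0 = b.(0 | 0) + (c.b.0 + c.a.0) :: —b→ n1, —c→ n2, —c→ n3
  n1 = 0 | 0 :: ·
  n2 = a.0 :: —a→ n4
  n3 = b.0 :: —b→ n4
  n4 = 0 :: ·
Trace ⟨bc⟩ through P, begin at {m0}:
  after b @ step 1: {m1}
  after c @ step 2: {m4}
  — P admits the full trace.
Trace ⟨bc⟩ through Q, begin at {n0}:
  after b @ step 1: {n1}
  after c @ step 2: ∅ (Q stuck)

bc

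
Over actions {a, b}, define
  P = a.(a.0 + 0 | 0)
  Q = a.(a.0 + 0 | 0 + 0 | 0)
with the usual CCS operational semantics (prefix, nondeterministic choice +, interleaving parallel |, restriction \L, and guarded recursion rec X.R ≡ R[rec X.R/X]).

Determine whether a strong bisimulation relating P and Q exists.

P ~ Q

Reachable graph of P (3 states):
  u0 = a.(a.0 + 0 | 0) :: -a-> u1
  u1 = a.0 + 0 | 0 :: -a-> u2
  u2 = 0 :: (no moves)
Reachable graph of Q (3 states):
  v0 = a.(a.0 + 0 | 0 + 0 | 0) :: -a-> v1
  v1 = a.0 + 0 | 0 + 0 | 0 :: -a-> v2
  v2 = 0 :: (no moves)
Coarsest stable partition (strong bisimilarity classes):
  B0 = {u0, v0}
  B1 = {u1, v1}
  B2 = {u2, v2}
u0 ∈ B0, v0 ∈ B0 → same block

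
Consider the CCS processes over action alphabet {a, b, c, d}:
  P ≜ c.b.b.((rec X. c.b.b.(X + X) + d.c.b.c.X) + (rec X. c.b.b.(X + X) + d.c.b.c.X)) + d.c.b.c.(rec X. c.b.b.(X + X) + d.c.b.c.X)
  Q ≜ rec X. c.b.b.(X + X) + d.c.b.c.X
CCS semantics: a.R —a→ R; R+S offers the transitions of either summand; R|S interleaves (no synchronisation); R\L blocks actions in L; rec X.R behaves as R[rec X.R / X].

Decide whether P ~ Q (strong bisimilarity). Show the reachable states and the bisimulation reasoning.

P's transition system — 8 states:
  p0 = c.b.b.((rec X. c.b.b.(X + X) + d.c.b.c.X) + (rec X. c.b.b.(X + X) + d.c.b.c.X)) + d.c.b.c.(rec X. c.b.b.(X + X) + d.c.b.c.X) has moves --c--▸ p1, --d--▸ p2
  p1 = b.b.((rec X. c.b.b.(X + X) + d.c.b.c.X) + (rec X. c.b.b.(X + X) + d.c.b.c.X)) has moves --b--▸ p3
  p2 = c.b.c.(rec X. c.b.b.(X + X) + d.c.b.c.X) has moves --c--▸ p4
  p3 = b.((rec X. c.b.b.(X + X) + d.c.b.c.X) + (rec X. c.b.b.(X + X) + d.c.b.c.X)) has moves --b--▸ p5
  p4 = b.c.(rec X. c.b.b.(X + X) + d.c.b.c.X) has moves --b--▸ p6
  p5 = (rec X. c.b.b.(X + X) + d.c.b.c.X) + (rec X. c.b.b.(X + X) + d.c.b.c.X) has moves --c--▸ p1, --d--▸ p2
  p6 = c.(rec X. c.b.b.(X + X) + d.c.b.c.X) has moves --c--▸ p7
  p7 = rec X. c.b.b.(X + X) + d.c.b.c.X has moves --c--▸ p1, --d--▸ p2
Q's transition system — 7 states:
  q0 = rec X. c.b.b.(X + X) + d.c.b.c.X has moves --c--▸ q1, --d--▸ q2
  q1 = b.b.((rec X. c.b.b.(X + X) + d.c.b.c.X) + (rec X. c.b.b.(X + X) + d.c.b.c.X)) has moves --b--▸ q3
  q2 = c.b.c.(rec X. c.b.b.(X + X) + d.c.b.c.X) has moves --c--▸ q4
  q3 = b.((rec X. c.b.b.(X + X) + d.c.b.c.X) + (rec X. c.b.b.(X + X) + d.c.b.c.X)) has moves --b--▸ q5
  q4 = b.c.(rec X. c.b.b.(X + X) + d.c.b.c.X) has moves --b--▸ q6
  q5 = (rec X. c.b.b.(X + X) + d.c.b.c.X) + (rec X. c.b.b.(X + X) + d.c.b.c.X) has moves --c--▸ q1, --d--▸ q2
  q6 = c.(rec X. c.b.b.(X + X) + d.c.b.c.X) has moves --c--▸ q0
Bisimilarity quotient blocks:
  B0 = {p0, p5, p7, q0, q5}
  B1 = {p1, q1}
  B2 = {p3, q3}
  B3 = {p2, q2}
  B4 = {p4, q4}
  B5 = {p6, q6}
p0 ∈ B0, q0 ∈ B0 → same block

P ~ Q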